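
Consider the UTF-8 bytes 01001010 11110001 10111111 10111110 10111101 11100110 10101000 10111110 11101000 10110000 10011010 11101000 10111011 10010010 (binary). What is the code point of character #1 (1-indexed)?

U+004A

Offset 0: leading byte 0x4A = 01001010 → 1-byte char #1 = 4A.
Leading byte 0x4A = 01001010 matches 0xxxxxxx → 1-byte sequence.
Byte 1: 0x4A = 01001010, payload 1001010 (7 bits).
Concatenate: 1001010 = 0x4A (7 bits → U+004A).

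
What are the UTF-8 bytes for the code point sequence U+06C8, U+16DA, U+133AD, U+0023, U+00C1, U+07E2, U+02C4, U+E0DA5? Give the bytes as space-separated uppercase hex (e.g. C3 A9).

DB 88 E1 9B 9A F0 93 8E AD 23 C3 81 DF A2 CB 84 F3 A0 B6 A5

U+06C8: 2-byte form → DB 88.
U+16DA: 3-byte form → E1 9B 9A.
U+133AD: 4-byte form → F0 93 8E AD.
U+0023: 1-byte form → 23.
U+00C1: 2-byte form → C3 81.
U+07E2: 2-byte form → DF A2.
U+02C4: 2-byte form → CB 84.
U+E0DA5: 4-byte form → F3 A0 B6 A5.
Concatenated (20 bytes): DB 88 E1 9B 9A F0 93 8E AD 23 C3 81 DF A2 CB 84 F3 A0 B6 A5.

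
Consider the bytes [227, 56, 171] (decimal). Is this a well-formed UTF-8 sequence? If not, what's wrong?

Leading byte 0xE3 = 11100011 → 3-byte form.
Byte 2 is 0x38 = 00111000, which is not 10xxxxxx — expected a continuation byte.

invalid (non-continuation byte where continuation expected)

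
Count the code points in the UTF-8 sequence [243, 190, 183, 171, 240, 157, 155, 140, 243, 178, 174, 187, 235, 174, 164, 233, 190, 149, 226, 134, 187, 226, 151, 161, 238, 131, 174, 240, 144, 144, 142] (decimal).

Byte at offset 0: 0xF3 = 11110011 → 4-byte char (#1). Advance 4.
Byte at offset 4: 0xF0 = 11110000 → 4-byte char (#2). Advance 4.
Byte at offset 8: 0xF3 = 11110011 → 4-byte char (#3). Advance 4.
Byte at offset 12: 0xEB = 11101011 → 3-byte char (#4). Advance 3.
Byte at offset 15: 0xE9 = 11101001 → 3-byte char (#5). Advance 3.
Byte at offset 18: 0xE2 = 11100010 → 3-byte char (#6). Advance 3.
Byte at offset 21: 0xE2 = 11100010 → 3-byte char (#7). Advance 3.
Byte at offset 24: 0xEE = 11101110 → 3-byte char (#8). Advance 3.
Byte at offset 27: 0xF0 = 11110000 → 4-byte char (#9). Advance 4.
Reached end at offset 31 after 9 code points.

9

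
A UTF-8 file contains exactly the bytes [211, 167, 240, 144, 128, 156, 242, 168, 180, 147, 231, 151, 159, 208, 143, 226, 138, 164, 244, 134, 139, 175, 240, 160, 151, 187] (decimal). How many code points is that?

8

Byte at offset 0: 0xD3 = 11010011 → 2-byte char (#1). Advance 2.
Byte at offset 2: 0xF0 = 11110000 → 4-byte char (#2). Advance 4.
Byte at offset 6: 0xF2 = 11110010 → 4-byte char (#3). Advance 4.
Byte at offset 10: 0xE7 = 11100111 → 3-byte char (#4). Advance 3.
Byte at offset 13: 0xD0 = 11010000 → 2-byte char (#5). Advance 2.
Byte at offset 15: 0xE2 = 11100010 → 3-byte char (#6). Advance 3.
Byte at offset 18: 0xF4 = 11110100 → 4-byte char (#7). Advance 4.
Byte at offset 22: 0xF0 = 11110000 → 4-byte char (#8). Advance 4.
Reached end at offset 26 after 8 code points.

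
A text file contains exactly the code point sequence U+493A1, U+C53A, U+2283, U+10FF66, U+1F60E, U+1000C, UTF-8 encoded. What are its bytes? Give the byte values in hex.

U+493A1: 4-byte form → F1 89 8E A1.
U+C53A: 3-byte form → EC 94 BA.
U+2283: 3-byte form → E2 8A 83.
U+10FF66: 4-byte form → F4 8F BD A6.
U+1F60E: 4-byte form → F0 9F 98 8E.
U+1000C: 4-byte form → F0 90 80 8C.
Concatenated (22 bytes): F1 89 8E A1 EC 94 BA E2 8A 83 F4 8F BD A6 F0 9F 98 8E F0 90 80 8C.

F1 89 8E A1 EC 94 BA E2 8A 83 F4 8F BD A6 F0 9F 98 8E F0 90 80 8C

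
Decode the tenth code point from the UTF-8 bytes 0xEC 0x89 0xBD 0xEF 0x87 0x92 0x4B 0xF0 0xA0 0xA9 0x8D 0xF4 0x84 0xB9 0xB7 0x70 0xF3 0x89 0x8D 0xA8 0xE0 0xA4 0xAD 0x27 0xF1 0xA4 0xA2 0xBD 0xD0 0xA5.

U+648BD

Offset 0: leading byte 0xEC = 11101100 → 3-byte char #1 = EC 89 BD.
Offset 3: leading byte 0xEF = 11101111 → 3-byte char #2 = EF 87 92.
Offset 6: leading byte 0x4B = 01001011 → 1-byte char #3 = 4B.
Offset 7: leading byte 0xF0 = 11110000 → 4-byte char #4 = F0 A0 A9 8D.
Offset 11: leading byte 0xF4 = 11110100 → 4-byte char #5 = F4 84 B9 B7.
Offset 15: leading byte 0x70 = 01110000 → 1-byte char #6 = 70.
Offset 16: leading byte 0xF3 = 11110011 → 4-byte char #7 = F3 89 8D A8.
Offset 20: leading byte 0xE0 = 11100000 → 3-byte char #8 = E0 A4 AD.
Offset 23: leading byte 0x27 = 00100111 → 1-byte char #9 = 27.
Offset 24: leading byte 0xF1 = 11110001 → 4-byte char #10 = F1 A4 A2 BD.
Leading byte 0xF1 = 11110001 matches 11110xxx → 4-byte sequence.
Byte 1: 0xF1 = 11110001, payload 001 (3 bits).
Byte 2: 0xA4 = 10100100 (10xxxxxx ✓), payload 100100.
Byte 3: 0xA2 = 10100010 (10xxxxxx ✓), payload 100010.
Byte 4: 0xBD = 10111101 (10xxxxxx ✓), payload 111101.
Concatenate: 001100100100010111101 = 0x648BD (21 bits → U+648BD).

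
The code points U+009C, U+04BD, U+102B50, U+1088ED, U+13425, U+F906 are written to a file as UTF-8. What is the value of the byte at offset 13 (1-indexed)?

0xF0

1-indexed offset 13 is 0-indexed offset 12.
U+009C → 2-byte form C2 9C at offsets 0–1.
U+04BD → 2-byte form D2 BD at offsets 2–3.
U+102B50 → 4-byte form F4 82 AD 90 at offsets 4–7.
U+1088ED → 4-byte form F4 88 A3 AD at offsets 8–11.
U+13425 → 4-byte form F0 93 90 A5 at offsets 12–15.
Offset 12 falls in char 5's range; it's byte 1 of F0 93 90 A5 = 0xF0.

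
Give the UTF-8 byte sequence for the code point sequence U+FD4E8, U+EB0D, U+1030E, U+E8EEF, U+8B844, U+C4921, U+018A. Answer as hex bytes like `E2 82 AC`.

F3 BD 93 A8 EE AC 8D F0 90 8C 8E F3 A8 BB AF F2 8B A1 84 F3 84 A4 A1 C6 8A

U+FD4E8: 4-byte form → F3 BD 93 A8.
U+EB0D: 3-byte form → EE AC 8D.
U+1030E: 4-byte form → F0 90 8C 8E.
U+E8EEF: 4-byte form → F3 A8 BB AF.
U+8B844: 4-byte form → F2 8B A1 84.
U+C4921: 4-byte form → F3 84 A4 A1.
U+018A: 2-byte form → C6 8A.
Concatenated (25 bytes): F3 BD 93 A8 EE AC 8D F0 90 8C 8E F3 A8 BB AF F2 8B A1 84 F3 84 A4 A1 C6 8A.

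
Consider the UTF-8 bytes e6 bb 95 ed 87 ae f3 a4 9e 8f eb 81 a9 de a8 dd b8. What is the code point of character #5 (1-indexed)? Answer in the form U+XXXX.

U+07A8

Offset 0: leading byte 0xE6 = 11100110 → 3-byte char #1 = E6 BB 95.
Offset 3: leading byte 0xED = 11101101 → 3-byte char #2 = ED 87 AE.
Offset 6: leading byte 0xF3 = 11110011 → 4-byte char #3 = F3 A4 9E 8F.
Offset 10: leading byte 0xEB = 11101011 → 3-byte char #4 = EB 81 A9.
Offset 13: leading byte 0xDE = 11011110 → 2-byte char #5 = DE A8.
Leading byte 0xDE = 11011110 matches 110xxxxx → 2-byte sequence.
Byte 1: 0xDE = 11011110, payload 11110 (5 bits).
Byte 2: 0xA8 = 10101000 (10xxxxxx ✓), payload 101000.
Concatenate: 11110101000 = 0x7A8 (11 bits → U+07A8).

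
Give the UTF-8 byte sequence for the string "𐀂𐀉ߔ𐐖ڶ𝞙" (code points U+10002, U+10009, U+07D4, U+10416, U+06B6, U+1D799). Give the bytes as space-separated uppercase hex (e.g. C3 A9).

U+10002: 4-byte form → F0 90 80 82.
U+10009: 4-byte form → F0 90 80 89.
U+07D4: 2-byte form → DF 94.
U+10416: 4-byte form → F0 90 90 96.
U+06B6: 2-byte form → DA B6.
U+1D799: 4-byte form → F0 9D 9E 99.
Concatenated (20 bytes): F0 90 80 82 F0 90 80 89 DF 94 F0 90 90 96 DA B6 F0 9D 9E 99.

F0 90 80 82 F0 90 80 89 DF 94 F0 90 90 96 DA B6 F0 9D 9E 99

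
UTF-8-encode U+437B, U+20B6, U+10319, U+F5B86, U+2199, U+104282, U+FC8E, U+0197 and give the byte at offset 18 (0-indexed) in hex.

U+437B → 3-byte form E4 8D BB at offsets 0–2.
U+20B6 → 3-byte form E2 82 B6 at offsets 3–5.
U+10319 → 4-byte form F0 90 8C 99 at offsets 6–9.
U+F5B86 → 4-byte form F3 B5 AE 86 at offsets 10–13.
U+2199 → 3-byte form E2 86 99 at offsets 14–16.
U+104282 → 4-byte form F4 84 8A 82 at offsets 17–20.
Offset 18 falls in char 6's range; it's byte 2 of F4 84 8A 82 = 0x84.

0x84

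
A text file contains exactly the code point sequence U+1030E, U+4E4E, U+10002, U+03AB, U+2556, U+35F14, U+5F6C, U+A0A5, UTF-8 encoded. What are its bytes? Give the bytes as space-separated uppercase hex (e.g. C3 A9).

U+1030E: 4-byte form → F0 90 8C 8E.
U+4E4E: 3-byte form → E4 B9 8E.
U+10002: 4-byte form → F0 90 80 82.
U+03AB: 2-byte form → CE AB.
U+2556: 3-byte form → E2 95 96.
U+35F14: 4-byte form → F0 B5 BC 94.
U+5F6C: 3-byte form → E5 BD AC.
U+A0A5: 3-byte form → EA 82 A5.
Concatenated (26 bytes): F0 90 8C 8E E4 B9 8E F0 90 80 82 CE AB E2 95 96 F0 B5 BC 94 E5 BD AC EA 82 A5.

F0 90 8C 8E E4 B9 8E F0 90 80 82 CE AB E2 95 96 F0 B5 BC 94 E5 BD AC EA 82 A5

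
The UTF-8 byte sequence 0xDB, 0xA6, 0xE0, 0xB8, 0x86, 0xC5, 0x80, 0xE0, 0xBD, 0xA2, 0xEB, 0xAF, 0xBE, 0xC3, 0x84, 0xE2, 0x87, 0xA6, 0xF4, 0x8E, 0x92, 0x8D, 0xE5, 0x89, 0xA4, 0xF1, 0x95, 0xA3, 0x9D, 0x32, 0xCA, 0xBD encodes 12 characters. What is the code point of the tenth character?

U+558DD

Offset 0: leading byte 0xDB = 11011011 → 2-byte char #1 = DB A6.
Offset 2: leading byte 0xE0 = 11100000 → 3-byte char #2 = E0 B8 86.
Offset 5: leading byte 0xC5 = 11000101 → 2-byte char #3 = C5 80.
Offset 7: leading byte 0xE0 = 11100000 → 3-byte char #4 = E0 BD A2.
Offset 10: leading byte 0xEB = 11101011 → 3-byte char #5 = EB AF BE.
Offset 13: leading byte 0xC3 = 11000011 → 2-byte char #6 = C3 84.
Offset 15: leading byte 0xE2 = 11100010 → 3-byte char #7 = E2 87 A6.
Offset 18: leading byte 0xF4 = 11110100 → 4-byte char #8 = F4 8E 92 8D.
Offset 22: leading byte 0xE5 = 11100101 → 3-byte char #9 = E5 89 A4.
Offset 25: leading byte 0xF1 = 11110001 → 4-byte char #10 = F1 95 A3 9D.
Leading byte 0xF1 = 11110001 matches 11110xxx → 4-byte sequence.
Byte 1: 0xF1 = 11110001, payload 001 (3 bits).
Byte 2: 0x95 = 10010101 (10xxxxxx ✓), payload 010101.
Byte 3: 0xA3 = 10100011 (10xxxxxx ✓), payload 100011.
Byte 4: 0x9D = 10011101 (10xxxxxx ✓), payload 011101.
Concatenate: 001010101100011011101 = 0x558DD (21 bits → U+558DD).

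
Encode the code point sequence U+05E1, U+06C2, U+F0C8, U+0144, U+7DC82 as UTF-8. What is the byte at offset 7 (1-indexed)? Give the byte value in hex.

1-indexed offset 7 is 0-indexed offset 6.
U+05E1 → 2-byte form D7 A1 at offsets 0–1.
U+06C2 → 2-byte form DB 82 at offsets 2–3.
U+F0C8 → 3-byte form EF 83 88 at offsets 4–6.
Offset 6 falls in char 3's range; it's byte 3 of EF 83 88 = 0x88.

0x88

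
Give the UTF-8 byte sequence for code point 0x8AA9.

U+8AA9 = 0x8AA9 = 35497 decimal. In range U+0800–U+FFFF → 3-byte form: 1110xxxx 10xxxxxx 10xxxxxx.
Binary (16 bits): 1000101010101001.
Split 4+6+6: 1000 | 101010 | 101001.
Byte 1: 11101000 = 0xE8.
Byte 2: 10101010 = 0xAA.
Byte 3: 10101001 = 0xA9.

E8 AA A9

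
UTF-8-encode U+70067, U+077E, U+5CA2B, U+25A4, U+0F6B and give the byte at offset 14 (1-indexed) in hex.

1-indexed offset 14 is 0-indexed offset 13.
U+70067 → 4-byte form F1 B0 81 A7 at offsets 0–3.
U+077E → 2-byte form DD BE at offsets 4–5.
U+5CA2B → 4-byte form F1 9C A8 AB at offsets 6–9.
U+25A4 → 3-byte form E2 96 A4 at offsets 10–12.
U+0F6B → 3-byte form E0 BD AB at offsets 13–15.
Offset 13 falls in char 5's range; it's byte 1 of E0 BD AB = 0xE0.

0xE0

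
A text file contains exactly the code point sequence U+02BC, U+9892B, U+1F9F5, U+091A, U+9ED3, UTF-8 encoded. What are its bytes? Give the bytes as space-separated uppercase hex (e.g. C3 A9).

CA BC F2 98 A4 AB F0 9F A7 B5 E0 A4 9A E9 BB 93

U+02BC: 2-byte form → CA BC.
U+9892B: 4-byte form → F2 98 A4 AB.
U+1F9F5: 4-byte form → F0 9F A7 B5.
U+091A: 3-byte form → E0 A4 9A.
U+9ED3: 3-byte form → E9 BB 93.
Concatenated (16 bytes): CA BC F2 98 A4 AB F0 9F A7 B5 E0 A4 9A E9 BB 93.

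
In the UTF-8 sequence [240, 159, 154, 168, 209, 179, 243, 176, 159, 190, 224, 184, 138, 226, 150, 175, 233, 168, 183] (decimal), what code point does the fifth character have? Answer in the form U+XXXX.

Offset 0: leading byte 0xF0 = 11110000 → 4-byte char #1 = F0 9F 9A A8.
Offset 4: leading byte 0xD1 = 11010001 → 2-byte char #2 = D1 B3.
Offset 6: leading byte 0xF3 = 11110011 → 4-byte char #3 = F3 B0 9F BE.
Offset 10: leading byte 0xE0 = 11100000 → 3-byte char #4 = E0 B8 8A.
Offset 13: leading byte 0xE2 = 11100010 → 3-byte char #5 = E2 96 AF.
Leading byte 0xE2 = 11100010 matches 1110xxxx → 3-byte sequence.
Byte 1: 0xE2 = 11100010, payload 0010 (4 bits).
Byte 2: 0x96 = 10010110 (10xxxxxx ✓), payload 010110.
Byte 3: 0xAF = 10101111 (10xxxxxx ✓), payload 101111.
Concatenate: 0010010110101111 = 0x25AF (16 bits → U+25AF).

U+25AF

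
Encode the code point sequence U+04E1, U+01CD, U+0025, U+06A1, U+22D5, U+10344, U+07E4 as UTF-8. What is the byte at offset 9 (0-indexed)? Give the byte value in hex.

U+04E1 → 2-byte form D3 A1 at offsets 0–1.
U+01CD → 2-byte form C7 8D at offsets 2–3.
U+0025 → 1-byte form 25 at offsets 4–4.
U+06A1 → 2-byte form DA A1 at offsets 5–6.
U+22D5 → 3-byte form E2 8B 95 at offsets 7–9.
Offset 9 falls in char 5's range; it's byte 3 of E2 8B 95 = 0x95.

0x95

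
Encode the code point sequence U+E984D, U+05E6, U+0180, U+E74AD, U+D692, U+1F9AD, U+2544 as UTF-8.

F3 A9 A1 8D D7 A6 C6 80 F3 A7 92 AD ED 9A 92 F0 9F A6 AD E2 95 84

U+E984D: 4-byte form → F3 A9 A1 8D.
U+05E6: 2-byte form → D7 A6.
U+0180: 2-byte form → C6 80.
U+E74AD: 4-byte form → F3 A7 92 AD.
U+D692: 3-byte form → ED 9A 92.
U+1F9AD: 4-byte form → F0 9F A6 AD.
U+2544: 3-byte form → E2 95 84.
Concatenated (22 bytes): F3 A9 A1 8D D7 A6 C6 80 F3 A7 92 AD ED 9A 92 F0 9F A6 AD E2 95 84.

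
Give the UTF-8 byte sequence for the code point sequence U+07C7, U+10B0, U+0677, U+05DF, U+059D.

U+07C7: 2-byte form → DF 87.
U+10B0: 3-byte form → E1 82 B0.
U+0677: 2-byte form → D9 B7.
U+05DF: 2-byte form → D7 9F.
U+059D: 2-byte form → D6 9D.
Concatenated (11 bytes): DF 87 E1 82 B0 D9 B7 D7 9F D6 9D.

DF 87 E1 82 B0 D9 B7 D7 9F D6 9D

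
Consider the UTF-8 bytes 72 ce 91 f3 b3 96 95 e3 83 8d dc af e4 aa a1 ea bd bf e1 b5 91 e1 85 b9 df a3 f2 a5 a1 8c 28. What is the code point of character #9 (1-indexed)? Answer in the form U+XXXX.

U+1179

Offset 0: leading byte 0x72 = 01110010 → 1-byte char #1 = 72.
Offset 1: leading byte 0xCE = 11001110 → 2-byte char #2 = CE 91.
Offset 3: leading byte 0xF3 = 11110011 → 4-byte char #3 = F3 B3 96 95.
Offset 7: leading byte 0xE3 = 11100011 → 3-byte char #4 = E3 83 8D.
Offset 10: leading byte 0xDC = 11011100 → 2-byte char #5 = DC AF.
Offset 12: leading byte 0xE4 = 11100100 → 3-byte char #6 = E4 AA A1.
Offset 15: leading byte 0xEA = 11101010 → 3-byte char #7 = EA BD BF.
Offset 18: leading byte 0xE1 = 11100001 → 3-byte char #8 = E1 B5 91.
Offset 21: leading byte 0xE1 = 11100001 → 3-byte char #9 = E1 85 B9.
Leading byte 0xE1 = 11100001 matches 1110xxxx → 3-byte sequence.
Byte 1: 0xE1 = 11100001, payload 0001 (4 bits).
Byte 2: 0x85 = 10000101 (10xxxxxx ✓), payload 000101.
Byte 3: 0xB9 = 10111001 (10xxxxxx ✓), payload 111001.
Concatenate: 0001000101111001 = 0x1179 (16 bits → U+1179).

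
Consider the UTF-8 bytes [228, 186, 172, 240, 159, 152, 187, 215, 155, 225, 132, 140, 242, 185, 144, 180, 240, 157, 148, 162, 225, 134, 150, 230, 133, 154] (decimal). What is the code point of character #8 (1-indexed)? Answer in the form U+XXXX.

U+615A

Offset 0: leading byte 0xE4 = 11100100 → 3-byte char #1 = E4 BA AC.
Offset 3: leading byte 0xF0 = 11110000 → 4-byte char #2 = F0 9F 98 BB.
Offset 7: leading byte 0xD7 = 11010111 → 2-byte char #3 = D7 9B.
Offset 9: leading byte 0xE1 = 11100001 → 3-byte char #4 = E1 84 8C.
Offset 12: leading byte 0xF2 = 11110010 → 4-byte char #5 = F2 B9 90 B4.
Offset 16: leading byte 0xF0 = 11110000 → 4-byte char #6 = F0 9D 94 A2.
Offset 20: leading byte 0xE1 = 11100001 → 3-byte char #7 = E1 86 96.
Offset 23: leading byte 0xE6 = 11100110 → 3-byte char #8 = E6 85 9A.
Leading byte 0xE6 = 11100110 matches 1110xxxx → 3-byte sequence.
Byte 1: 0xE6 = 11100110, payload 0110 (4 bits).
Byte 2: 0x85 = 10000101 (10xxxxxx ✓), payload 000101.
Byte 3: 0x9A = 10011010 (10xxxxxx ✓), payload 011010.
Concatenate: 0110000101011010 = 0x615A (16 bits → U+615A).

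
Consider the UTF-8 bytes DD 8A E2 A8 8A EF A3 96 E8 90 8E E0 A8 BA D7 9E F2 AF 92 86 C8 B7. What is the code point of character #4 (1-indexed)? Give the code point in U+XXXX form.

U+840E

Offset 0: leading byte 0xDD = 11011101 → 2-byte char #1 = DD 8A.
Offset 2: leading byte 0xE2 = 11100010 → 3-byte char #2 = E2 A8 8A.
Offset 5: leading byte 0xEF = 11101111 → 3-byte char #3 = EF A3 96.
Offset 8: leading byte 0xE8 = 11101000 → 3-byte char #4 = E8 90 8E.
Leading byte 0xE8 = 11101000 matches 1110xxxx → 3-byte sequence.
Byte 1: 0xE8 = 11101000, payload 1000 (4 bits).
Byte 2: 0x90 = 10010000 (10xxxxxx ✓), payload 010000.
Byte 3: 0x8E = 10001110 (10xxxxxx ✓), payload 001110.
Concatenate: 1000010000001110 = 0x840E (16 bits → U+840E).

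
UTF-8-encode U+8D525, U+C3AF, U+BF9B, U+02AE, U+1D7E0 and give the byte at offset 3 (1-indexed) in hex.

0x94

1-indexed offset 3 is 0-indexed offset 2.
U+8D525 → 4-byte form F2 8D 94 A5 at offsets 0–3.
Offset 2 falls in char 1's range; it's byte 3 of F2 8D 94 A5 = 0x94.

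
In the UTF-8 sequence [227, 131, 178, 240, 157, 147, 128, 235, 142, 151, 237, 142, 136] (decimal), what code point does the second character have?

U+1D4C0

Offset 0: leading byte 0xE3 = 11100011 → 3-byte char #1 = E3 83 B2.
Offset 3: leading byte 0xF0 = 11110000 → 4-byte char #2 = F0 9D 93 80.
Leading byte 0xF0 = 11110000 matches 11110xxx → 4-byte sequence.
Byte 1: 0xF0 = 11110000, payload 000 (3 bits).
Byte 2: 0x9D = 10011101 (10xxxxxx ✓), payload 011101.
Byte 3: 0x93 = 10010011 (10xxxxxx ✓), payload 010011.
Byte 4: 0x80 = 10000000 (10xxxxxx ✓), payload 000000.
Concatenate: 000011101010011000000 = 0x1D4C0 (21 bits → U+1D4C0).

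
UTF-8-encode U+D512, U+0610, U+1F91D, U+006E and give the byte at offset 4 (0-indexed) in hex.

0x90

U+D512 → 3-byte form ED 94 92 at offsets 0–2.
U+0610 → 2-byte form D8 90 at offsets 3–4.
Offset 4 falls in char 2's range; it's byte 2 of D8 90 = 0x90.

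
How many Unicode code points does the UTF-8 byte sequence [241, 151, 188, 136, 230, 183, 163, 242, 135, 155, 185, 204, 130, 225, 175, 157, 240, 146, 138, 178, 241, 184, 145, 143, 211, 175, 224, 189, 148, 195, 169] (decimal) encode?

Byte at offset 0: 0xF1 = 11110001 → 4-byte char (#1). Advance 4.
Byte at offset 4: 0xE6 = 11100110 → 3-byte char (#2). Advance 3.
Byte at offset 7: 0xF2 = 11110010 → 4-byte char (#3). Advance 4.
Byte at offset 11: 0xCC = 11001100 → 2-byte char (#4). Advance 2.
Byte at offset 13: 0xE1 = 11100001 → 3-byte char (#5). Advance 3.
Byte at offset 16: 0xF0 = 11110000 → 4-byte char (#6). Advance 4.
Byte at offset 20: 0xF1 = 11110001 → 4-byte char (#7). Advance 4.
Byte at offset 24: 0xD3 = 11010011 → 2-byte char (#8). Advance 2.
Byte at offset 26: 0xE0 = 11100000 → 3-byte char (#9). Advance 3.
Byte at offset 29: 0xC3 = 11000011 → 2-byte char (#10). Advance 2.
Reached end at offset 31 after 10 code points.

10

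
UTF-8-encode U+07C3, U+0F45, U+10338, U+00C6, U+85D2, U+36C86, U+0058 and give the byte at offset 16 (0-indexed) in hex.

U+07C3 → 2-byte form DF 83 at offsets 0–1.
U+0F45 → 3-byte form E0 BD 85 at offsets 2–4.
U+10338 → 4-byte form F0 90 8C B8 at offsets 5–8.
U+00C6 → 2-byte form C3 86 at offsets 9–10.
U+85D2 → 3-byte form E8 97 92 at offsets 11–13.
U+36C86 → 4-byte form F0 B6 B2 86 at offsets 14–17.
Offset 16 falls in char 6's range; it's byte 3 of F0 B6 B2 86 = 0xB2.

0xB2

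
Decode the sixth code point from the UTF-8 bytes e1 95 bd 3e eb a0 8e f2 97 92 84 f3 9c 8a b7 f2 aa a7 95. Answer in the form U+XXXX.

Offset 0: leading byte 0xE1 = 11100001 → 3-byte char #1 = E1 95 BD.
Offset 3: leading byte 0x3E = 00111110 → 1-byte char #2 = 3E.
Offset 4: leading byte 0xEB = 11101011 → 3-byte char #3 = EB A0 8E.
Offset 7: leading byte 0xF2 = 11110010 → 4-byte char #4 = F2 97 92 84.
Offset 11: leading byte 0xF3 = 11110011 → 4-byte char #5 = F3 9C 8A B7.
Offset 15: leading byte 0xF2 = 11110010 → 4-byte char #6 = F2 AA A7 95.
Leading byte 0xF2 = 11110010 matches 11110xxx → 4-byte sequence.
Byte 1: 0xF2 = 11110010, payload 010 (3 bits).
Byte 2: 0xAA = 10101010 (10xxxxxx ✓), payload 101010.
Byte 3: 0xA7 = 10100111 (10xxxxxx ✓), payload 100111.
Byte 4: 0x95 = 10010101 (10xxxxxx ✓), payload 010101.
Concatenate: 010101010100111010101 = 0xAA9D5 (21 bits → U+AA9D5).

U+AA9D5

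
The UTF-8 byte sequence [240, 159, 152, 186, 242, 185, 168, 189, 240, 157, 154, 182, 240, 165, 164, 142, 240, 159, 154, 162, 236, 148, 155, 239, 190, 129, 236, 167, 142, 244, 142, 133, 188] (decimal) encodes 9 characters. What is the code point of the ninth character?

U+10E17C

Offset 0: leading byte 0xF0 = 11110000 → 4-byte char #1 = F0 9F 98 BA.
Offset 4: leading byte 0xF2 = 11110010 → 4-byte char #2 = F2 B9 A8 BD.
Offset 8: leading byte 0xF0 = 11110000 → 4-byte char #3 = F0 9D 9A B6.
Offset 12: leading byte 0xF0 = 11110000 → 4-byte char #4 = F0 A5 A4 8E.
Offset 16: leading byte 0xF0 = 11110000 → 4-byte char #5 = F0 9F 9A A2.
Offset 20: leading byte 0xEC = 11101100 → 3-byte char #6 = EC 94 9B.
Offset 23: leading byte 0xEF = 11101111 → 3-byte char #7 = EF BE 81.
Offset 26: leading byte 0xEC = 11101100 → 3-byte char #8 = EC A7 8E.
Offset 29: leading byte 0xF4 = 11110100 → 4-byte char #9 = F4 8E 85 BC.
Leading byte 0xF4 = 11110100 matches 11110xxx → 4-byte sequence.
Byte 1: 0xF4 = 11110100, payload 100 (3 bits).
Byte 2: 0x8E = 10001110 (10xxxxxx ✓), payload 001110.
Byte 3: 0x85 = 10000101 (10xxxxxx ✓), payload 000101.
Byte 4: 0xBC = 10111100 (10xxxxxx ✓), payload 111100.
Concatenate: 100001110000101111100 = 0x10E17C (21 bits → U+10E17C).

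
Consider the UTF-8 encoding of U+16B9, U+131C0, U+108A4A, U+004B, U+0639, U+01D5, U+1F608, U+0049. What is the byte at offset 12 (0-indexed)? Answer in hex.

0xD8

U+16B9 → 3-byte form E1 9A B9 at offsets 0–2.
U+131C0 → 4-byte form F0 93 87 80 at offsets 3–6.
U+108A4A → 4-byte form F4 88 A9 8A at offsets 7–10.
U+004B → 1-byte form 4B at offsets 11–11.
U+0639 → 2-byte form D8 B9 at offsets 12–13.
Offset 12 falls in char 5's range; it's byte 1 of D8 B9 = 0xD8.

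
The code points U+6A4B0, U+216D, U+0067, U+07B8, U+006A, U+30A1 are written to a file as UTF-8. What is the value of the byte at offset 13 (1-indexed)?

0x82

1-indexed offset 13 is 0-indexed offset 12.
U+6A4B0 → 4-byte form F1 AA 92 B0 at offsets 0–3.
U+216D → 3-byte form E2 85 AD at offsets 4–6.
U+0067 → 1-byte form 67 at offsets 7–7.
U+07B8 → 2-byte form DE B8 at offsets 8–9.
U+006A → 1-byte form 6A at offsets 10–10.
U+30A1 → 3-byte form E3 82 A1 at offsets 11–13.
Offset 12 falls in char 6's range; it's byte 2 of E3 82 A1 = 0x82.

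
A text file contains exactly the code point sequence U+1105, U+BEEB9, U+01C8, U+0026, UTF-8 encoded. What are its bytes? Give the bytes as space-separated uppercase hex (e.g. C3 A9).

U+1105: 3-byte form → E1 84 85.
U+BEEB9: 4-byte form → F2 BE BA B9.
U+01C8: 2-byte form → C7 88.
U+0026: 1-byte form → 26.
Concatenated (10 bytes): E1 84 85 F2 BE BA B9 C7 88 26.

E1 84 85 F2 BE BA B9 C7 88 26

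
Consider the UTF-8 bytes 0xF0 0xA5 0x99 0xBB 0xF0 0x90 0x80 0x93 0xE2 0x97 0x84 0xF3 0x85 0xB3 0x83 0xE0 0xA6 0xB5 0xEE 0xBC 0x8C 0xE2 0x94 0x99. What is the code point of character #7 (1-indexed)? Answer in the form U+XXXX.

Offset 0: leading byte 0xF0 = 11110000 → 4-byte char #1 = F0 A5 99 BB.
Offset 4: leading byte 0xF0 = 11110000 → 4-byte char #2 = F0 90 80 93.
Offset 8: leading byte 0xE2 = 11100010 → 3-byte char #3 = E2 97 84.
Offset 11: leading byte 0xF3 = 11110011 → 4-byte char #4 = F3 85 B3 83.
Offset 15: leading byte 0xE0 = 11100000 → 3-byte char #5 = E0 A6 B5.
Offset 18: leading byte 0xEE = 11101110 → 3-byte char #6 = EE BC 8C.
Offset 21: leading byte 0xE2 = 11100010 → 3-byte char #7 = E2 94 99.
Leading byte 0xE2 = 11100010 matches 1110xxxx → 3-byte sequence.
Byte 1: 0xE2 = 11100010, payload 0010 (4 bits).
Byte 2: 0x94 = 10010100 (10xxxxxx ✓), payload 010100.
Byte 3: 0x99 = 10011001 (10xxxxxx ✓), payload 011001.
Concatenate: 0010010100011001 = 0x2519 (16 bits → U+2519).

U+2519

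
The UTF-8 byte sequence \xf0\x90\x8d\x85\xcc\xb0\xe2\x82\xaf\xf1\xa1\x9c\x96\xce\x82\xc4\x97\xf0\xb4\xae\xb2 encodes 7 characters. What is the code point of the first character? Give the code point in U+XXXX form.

U+10345

Offset 0: leading byte 0xF0 = 11110000 → 4-byte char #1 = F0 90 8D 85.
Leading byte 0xF0 = 11110000 matches 11110xxx → 4-byte sequence.
Byte 1: 0xF0 = 11110000, payload 000 (3 bits).
Byte 2: 0x90 = 10010000 (10xxxxxx ✓), payload 010000.
Byte 3: 0x8D = 10001101 (10xxxxxx ✓), payload 001101.
Byte 4: 0x85 = 10000101 (10xxxxxx ✓), payload 000101.
Concatenate: 000010000001101000101 = 0x10345 (21 bits → U+10345).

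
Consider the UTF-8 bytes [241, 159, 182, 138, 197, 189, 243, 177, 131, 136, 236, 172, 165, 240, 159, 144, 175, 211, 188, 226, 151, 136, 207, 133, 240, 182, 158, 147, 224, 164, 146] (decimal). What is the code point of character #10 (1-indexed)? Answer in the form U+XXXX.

Offset 0: leading byte 0xF1 = 11110001 → 4-byte char #1 = F1 9F B6 8A.
Offset 4: leading byte 0xC5 = 11000101 → 2-byte char #2 = C5 BD.
Offset 6: leading byte 0xF3 = 11110011 → 4-byte char #3 = F3 B1 83 88.
Offset 10: leading byte 0xEC = 11101100 → 3-byte char #4 = EC AC A5.
Offset 13: leading byte 0xF0 = 11110000 → 4-byte char #5 = F0 9F 90 AF.
Offset 17: leading byte 0xD3 = 11010011 → 2-byte char #6 = D3 BC.
Offset 19: leading byte 0xE2 = 11100010 → 3-byte char #7 = E2 97 88.
Offset 22: leading byte 0xCF = 11001111 → 2-byte char #8 = CF 85.
Offset 24: leading byte 0xF0 = 11110000 → 4-byte char #9 = F0 B6 9E 93.
Offset 28: leading byte 0xE0 = 11100000 → 3-byte char #10 = E0 A4 92.
Leading byte 0xE0 = 11100000 matches 1110xxxx → 3-byte sequence.
Byte 1: 0xE0 = 11100000, payload 0000 (4 bits).
Byte 2: 0xA4 = 10100100 (10xxxxxx ✓), payload 100100.
Byte 3: 0x92 = 10010010 (10xxxxxx ✓), payload 010010.
Concatenate: 0000100100010010 = 0x912 (16 bits → U+0912).

U+0912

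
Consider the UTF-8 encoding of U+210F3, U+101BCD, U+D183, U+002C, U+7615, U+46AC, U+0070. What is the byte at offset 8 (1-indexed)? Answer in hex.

0x8D

1-indexed offset 8 is 0-indexed offset 7.
U+210F3 → 4-byte form F0 A1 83 B3 at offsets 0–3.
U+101BCD → 4-byte form F4 81 AF 8D at offsets 4–7.
Offset 7 falls in char 2's range; it's byte 4 of F4 81 AF 8D = 0x8D.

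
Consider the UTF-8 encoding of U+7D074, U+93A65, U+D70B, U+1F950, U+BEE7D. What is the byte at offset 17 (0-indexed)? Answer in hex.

U+7D074 → 4-byte form F1 BD 81 B4 at offsets 0–3.
U+93A65 → 4-byte form F2 93 A9 A5 at offsets 4–7.
U+D70B → 3-byte form ED 9C 8B at offsets 8–10.
U+1F950 → 4-byte form F0 9F A5 90 at offsets 11–14.
U+BEE7D → 4-byte form F2 BE B9 BD at offsets 15–18.
Offset 17 falls in char 5's range; it's byte 3 of F2 BE B9 BD = 0xB9.

0xB9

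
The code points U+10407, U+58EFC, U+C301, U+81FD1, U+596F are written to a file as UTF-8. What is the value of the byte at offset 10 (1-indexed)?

1-indexed offset 10 is 0-indexed offset 9.
U+10407 → 4-byte form F0 90 90 87 at offsets 0–3.
U+58EFC → 4-byte form F1 98 BB BC at offsets 4–7.
U+C301 → 3-byte form EC 8C 81 at offsets 8–10.
Offset 9 falls in char 3's range; it's byte 2 of EC 8C 81 = 0x8C.

0x8C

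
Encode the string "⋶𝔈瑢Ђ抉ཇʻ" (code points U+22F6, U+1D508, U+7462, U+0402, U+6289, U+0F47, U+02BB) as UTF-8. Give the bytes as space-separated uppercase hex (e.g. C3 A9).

U+22F6: 3-byte form → E2 8B B6.
U+1D508: 4-byte form → F0 9D 94 88.
U+7462: 3-byte form → E7 91 A2.
U+0402: 2-byte form → D0 82.
U+6289: 3-byte form → E6 8A 89.
U+0F47: 3-byte form → E0 BD 87.
U+02BB: 2-byte form → CA BB.
Concatenated (20 bytes): E2 8B B6 F0 9D 94 88 E7 91 A2 D0 82 E6 8A 89 E0 BD 87 CA BB.

E2 8B B6 F0 9D 94 88 E7 91 A2 D0 82 E6 8A 89 E0 BD 87 CA BB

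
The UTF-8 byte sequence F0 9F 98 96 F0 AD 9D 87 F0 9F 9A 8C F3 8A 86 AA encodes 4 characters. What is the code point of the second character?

Offset 0: leading byte 0xF0 = 11110000 → 4-byte char #1 = F0 9F 98 96.
Offset 4: leading byte 0xF0 = 11110000 → 4-byte char #2 = F0 AD 9D 87.
Leading byte 0xF0 = 11110000 matches 11110xxx → 4-byte sequence.
Byte 1: 0xF0 = 11110000, payload 000 (3 bits).
Byte 2: 0xAD = 10101101 (10xxxxxx ✓), payload 101101.
Byte 3: 0x9D = 10011101 (10xxxxxx ✓), payload 011101.
Byte 4: 0x87 = 10000111 (10xxxxxx ✓), payload 000111.
Concatenate: 000101101011101000111 = 0x2D747 (21 bits → U+2D747).

U+2D747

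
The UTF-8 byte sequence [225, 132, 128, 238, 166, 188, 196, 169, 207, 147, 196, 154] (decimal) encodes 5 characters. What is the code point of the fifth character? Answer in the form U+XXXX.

U+011A

Offset 0: leading byte 0xE1 = 11100001 → 3-byte char #1 = E1 84 80.
Offset 3: leading byte 0xEE = 11101110 → 3-byte char #2 = EE A6 BC.
Offset 6: leading byte 0xC4 = 11000100 → 2-byte char #3 = C4 A9.
Offset 8: leading byte 0xCF = 11001111 → 2-byte char #4 = CF 93.
Offset 10: leading byte 0xC4 = 11000100 → 2-byte char #5 = C4 9A.
Leading byte 0xC4 = 11000100 matches 110xxxxx → 2-byte sequence.
Byte 1: 0xC4 = 11000100, payload 00100 (5 bits).
Byte 2: 0x9A = 10011010 (10xxxxxx ✓), payload 011010.
Concatenate: 00100011010 = 0x11A (11 bits → U+011A).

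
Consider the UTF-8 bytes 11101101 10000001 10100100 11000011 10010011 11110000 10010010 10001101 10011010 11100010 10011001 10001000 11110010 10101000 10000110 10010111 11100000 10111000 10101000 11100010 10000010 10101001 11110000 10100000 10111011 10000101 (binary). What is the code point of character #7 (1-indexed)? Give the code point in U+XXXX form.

U+20A9

Offset 0: leading byte 0xED = 11101101 → 3-byte char #1 = ED 81 A4.
Offset 3: leading byte 0xC3 = 11000011 → 2-byte char #2 = C3 93.
Offset 5: leading byte 0xF0 = 11110000 → 4-byte char #3 = F0 92 8D 9A.
Offset 9: leading byte 0xE2 = 11100010 → 3-byte char #4 = E2 99 88.
Offset 12: leading byte 0xF2 = 11110010 → 4-byte char #5 = F2 A8 86 97.
Offset 16: leading byte 0xE0 = 11100000 → 3-byte char #6 = E0 B8 A8.
Offset 19: leading byte 0xE2 = 11100010 → 3-byte char #7 = E2 82 A9.
Leading byte 0xE2 = 11100010 matches 1110xxxx → 3-byte sequence.
Byte 1: 0xE2 = 11100010, payload 0010 (4 bits).
Byte 2: 0x82 = 10000010 (10xxxxxx ✓), payload 000010.
Byte 3: 0xA9 = 10101001 (10xxxxxx ✓), payload 101001.
Concatenate: 0010000010101001 = 0x20A9 (16 bits → U+20A9).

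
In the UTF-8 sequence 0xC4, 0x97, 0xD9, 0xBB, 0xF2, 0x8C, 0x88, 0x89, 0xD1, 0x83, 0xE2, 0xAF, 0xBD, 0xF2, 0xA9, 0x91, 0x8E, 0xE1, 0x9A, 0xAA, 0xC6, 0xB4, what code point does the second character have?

Offset 0: leading byte 0xC4 = 11000100 → 2-byte char #1 = C4 97.
Offset 2: leading byte 0xD9 = 11011001 → 2-byte char #2 = D9 BB.
Leading byte 0xD9 = 11011001 matches 110xxxxx → 2-byte sequence.
Byte 1: 0xD9 = 11011001, payload 11001 (5 bits).
Byte 2: 0xBB = 10111011 (10xxxxxx ✓), payload 111011.
Concatenate: 11001111011 = 0x67B (11 bits → U+067B).

U+067B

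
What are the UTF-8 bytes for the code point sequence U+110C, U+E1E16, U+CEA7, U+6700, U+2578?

U+110C: 3-byte form → E1 84 8C.
U+E1E16: 4-byte form → F3 A1 B8 96.
U+CEA7: 3-byte form → EC BA A7.
U+6700: 3-byte form → E6 9C 80.
U+2578: 3-byte form → E2 95 B8.
Concatenated (16 bytes): E1 84 8C F3 A1 B8 96 EC BA A7 E6 9C 80 E2 95 B8.

E1 84 8C F3 A1 B8 96 EC BA A7 E6 9C 80 E2 95 B8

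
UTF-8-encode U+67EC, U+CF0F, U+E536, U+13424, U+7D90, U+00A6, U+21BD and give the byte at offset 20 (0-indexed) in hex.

0xBD

U+67EC → 3-byte form E6 9F AC at offsets 0–2.
U+CF0F → 3-byte form EC BC 8F at offsets 3–5.
U+E536 → 3-byte form EE 94 B6 at offsets 6–8.
U+13424 → 4-byte form F0 93 90 A4 at offsets 9–12.
U+7D90 → 3-byte form E7 B6 90 at offsets 13–15.
U+00A6 → 2-byte form C2 A6 at offsets 16–17.
U+21BD → 3-byte form E2 86 BD at offsets 18–20.
Offset 20 falls in char 7's range; it's byte 3 of E2 86 BD = 0xBD.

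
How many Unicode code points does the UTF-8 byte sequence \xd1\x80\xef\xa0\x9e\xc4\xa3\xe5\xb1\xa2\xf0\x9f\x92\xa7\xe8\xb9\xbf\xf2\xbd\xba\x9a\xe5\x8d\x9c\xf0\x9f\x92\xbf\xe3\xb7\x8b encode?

Byte at offset 0: 0xD1 = 11010001 → 2-byte char (#1). Advance 2.
Byte at offset 2: 0xEF = 11101111 → 3-byte char (#2). Advance 3.
Byte at offset 5: 0xC4 = 11000100 → 2-byte char (#3). Advance 2.
Byte at offset 7: 0xE5 = 11100101 → 3-byte char (#4). Advance 3.
Byte at offset 10: 0xF0 = 11110000 → 4-byte char (#5). Advance 4.
Byte at offset 14: 0xE8 = 11101000 → 3-byte char (#6). Advance 3.
Byte at offset 17: 0xF2 = 11110010 → 4-byte char (#7). Advance 4.
Byte at offset 21: 0xE5 = 11100101 → 3-byte char (#8). Advance 3.
Byte at offset 24: 0xF0 = 11110000 → 4-byte char (#9). Advance 4.
Byte at offset 28: 0xE3 = 11100011 → 3-byte char (#10). Advance 3.
Reached end at offset 31 after 10 code points.

10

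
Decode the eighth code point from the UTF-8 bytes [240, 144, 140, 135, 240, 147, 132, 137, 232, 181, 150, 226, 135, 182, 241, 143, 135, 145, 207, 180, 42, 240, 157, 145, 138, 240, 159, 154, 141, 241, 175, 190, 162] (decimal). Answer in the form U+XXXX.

Offset 0: leading byte 0xF0 = 11110000 → 4-byte char #1 = F0 90 8C 87.
Offset 4: leading byte 0xF0 = 11110000 → 4-byte char #2 = F0 93 84 89.
Offset 8: leading byte 0xE8 = 11101000 → 3-byte char #3 = E8 B5 96.
Offset 11: leading byte 0xE2 = 11100010 → 3-byte char #4 = E2 87 B6.
Offset 14: leading byte 0xF1 = 11110001 → 4-byte char #5 = F1 8F 87 91.
Offset 18: leading byte 0xCF = 11001111 → 2-byte char #6 = CF B4.
Offset 20: leading byte 0x2A = 00101010 → 1-byte char #7 = 2A.
Offset 21: leading byte 0xF0 = 11110000 → 4-byte char #8 = F0 9D 91 8A.
Leading byte 0xF0 = 11110000 matches 11110xxx → 4-byte sequence.
Byte 1: 0xF0 = 11110000, payload 000 (3 bits).
Byte 2: 0x9D = 10011101 (10xxxxxx ✓), payload 011101.
Byte 3: 0x91 = 10010001 (10xxxxxx ✓), payload 010001.
Byte 4: 0x8A = 10001010 (10xxxxxx ✓), payload 001010.
Concatenate: 000011101010001001010 = 0x1D44A (21 bits → U+1D44A).

U+1D44A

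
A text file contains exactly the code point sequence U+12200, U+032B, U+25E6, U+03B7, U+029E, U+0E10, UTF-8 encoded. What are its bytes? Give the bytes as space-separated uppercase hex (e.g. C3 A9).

U+12200: 4-byte form → F0 92 88 80.
U+032B: 2-byte form → CC AB.
U+25E6: 3-byte form → E2 97 A6.
U+03B7: 2-byte form → CE B7.
U+029E: 2-byte form → CA 9E.
U+0E10: 3-byte form → E0 B8 90.
Concatenated (16 bytes): F0 92 88 80 CC AB E2 97 A6 CE B7 CA 9E E0 B8 90.

F0 92 88 80 CC AB E2 97 A6 CE B7 CA 9E E0 B8 90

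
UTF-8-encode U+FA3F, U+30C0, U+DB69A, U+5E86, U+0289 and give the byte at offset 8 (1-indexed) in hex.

0x9B

1-indexed offset 8 is 0-indexed offset 7.
U+FA3F → 3-byte form EF A8 BF at offsets 0–2.
U+30C0 → 3-byte form E3 83 80 at offsets 3–5.
U+DB69A → 4-byte form F3 9B 9A 9A at offsets 6–9.
Offset 7 falls in char 3's range; it's byte 2 of F3 9B 9A 9A = 0x9B.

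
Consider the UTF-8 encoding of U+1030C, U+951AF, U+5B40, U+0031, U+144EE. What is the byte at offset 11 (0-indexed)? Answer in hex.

0x31

U+1030C → 4-byte form F0 90 8C 8C at offsets 0–3.
U+951AF → 4-byte form F2 95 86 AF at offsets 4–7.
U+5B40 → 3-byte form E5 AD 80 at offsets 8–10.
U+0031 → 1-byte form 31 at offsets 11–11.
Offset 11 falls in char 4's range; it's byte 1 of 31 = 0x31.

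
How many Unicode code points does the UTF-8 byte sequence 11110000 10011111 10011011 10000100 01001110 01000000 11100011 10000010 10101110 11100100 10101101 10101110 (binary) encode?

Byte at offset 0: 0xF0 = 11110000 → 4-byte char (#1). Advance 4.
Byte at offset 4: 0x4E = 01001110 → 1-byte char (#2). Advance 1.
Byte at offset 5: 0x40 = 01000000 → 1-byte char (#3). Advance 1.
Byte at offset 6: 0xE3 = 11100011 → 3-byte char (#4). Advance 3.
Byte at offset 9: 0xE4 = 11100100 → 3-byte char (#5). Advance 3.
Reached end at offset 12 after 5 code points.

5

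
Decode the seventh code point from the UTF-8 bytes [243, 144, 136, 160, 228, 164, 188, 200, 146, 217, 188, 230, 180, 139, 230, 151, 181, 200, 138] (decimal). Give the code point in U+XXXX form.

U+020A

Offset 0: leading byte 0xF3 = 11110011 → 4-byte char #1 = F3 90 88 A0.
Offset 4: leading byte 0xE4 = 11100100 → 3-byte char #2 = E4 A4 BC.
Offset 7: leading byte 0xC8 = 11001000 → 2-byte char #3 = C8 92.
Offset 9: leading byte 0xD9 = 11011001 → 2-byte char #4 = D9 BC.
Offset 11: leading byte 0xE6 = 11100110 → 3-byte char #5 = E6 B4 8B.
Offset 14: leading byte 0xE6 = 11100110 → 3-byte char #6 = E6 97 B5.
Offset 17: leading byte 0xC8 = 11001000 → 2-byte char #7 = C8 8A.
Leading byte 0xC8 = 11001000 matches 110xxxxx → 2-byte sequence.
Byte 1: 0xC8 = 11001000, payload 01000 (5 bits).
Byte 2: 0x8A = 10001010 (10xxxxxx ✓), payload 001010.
Concatenate: 01000001010 = 0x20A (11 bits → U+020A).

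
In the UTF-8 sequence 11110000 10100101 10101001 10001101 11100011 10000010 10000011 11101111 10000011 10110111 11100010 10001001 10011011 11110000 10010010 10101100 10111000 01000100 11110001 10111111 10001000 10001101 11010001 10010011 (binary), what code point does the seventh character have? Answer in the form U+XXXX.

U+7F20D

Offset 0: leading byte 0xF0 = 11110000 → 4-byte char #1 = F0 A5 A9 8D.
Offset 4: leading byte 0xE3 = 11100011 → 3-byte char #2 = E3 82 83.
Offset 7: leading byte 0xEF = 11101111 → 3-byte char #3 = EF 83 B7.
Offset 10: leading byte 0xE2 = 11100010 → 3-byte char #4 = E2 89 9B.
Offset 13: leading byte 0xF0 = 11110000 → 4-byte char #5 = F0 92 AC B8.
Offset 17: leading byte 0x44 = 01000100 → 1-byte char #6 = 44.
Offset 18: leading byte 0xF1 = 11110001 → 4-byte char #7 = F1 BF 88 8D.
Leading byte 0xF1 = 11110001 matches 11110xxx → 4-byte sequence.
Byte 1: 0xF1 = 11110001, payload 001 (3 bits).
Byte 2: 0xBF = 10111111 (10xxxxxx ✓), payload 111111.
Byte 3: 0x88 = 10001000 (10xxxxxx ✓), payload 001000.
Byte 4: 0x8D = 10001101 (10xxxxxx ✓), payload 001101.
Concatenate: 001111111001000001101 = 0x7F20D (21 bits → U+7F20D).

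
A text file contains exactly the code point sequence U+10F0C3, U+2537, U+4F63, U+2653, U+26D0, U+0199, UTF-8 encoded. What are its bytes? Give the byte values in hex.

F4 8F 83 83 E2 94 B7 E4 BD A3 E2 99 93 E2 9B 90 C6 99

U+10F0C3: 4-byte form → F4 8F 83 83.
U+2537: 3-byte form → E2 94 B7.
U+4F63: 3-byte form → E4 BD A3.
U+2653: 3-byte form → E2 99 93.
U+26D0: 3-byte form → E2 9B 90.
U+0199: 2-byte form → C6 99.
Concatenated (18 bytes): F4 8F 83 83 E2 94 B7 E4 BD A3 E2 99 93 E2 9B 90 C6 99.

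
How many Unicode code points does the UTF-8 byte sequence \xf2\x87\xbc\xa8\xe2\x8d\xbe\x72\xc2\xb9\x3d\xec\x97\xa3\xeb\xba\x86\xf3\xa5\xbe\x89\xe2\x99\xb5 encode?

9

Byte at offset 0: 0xF2 = 11110010 → 4-byte char (#1). Advance 4.
Byte at offset 4: 0xE2 = 11100010 → 3-byte char (#2). Advance 3.
Byte at offset 7: 0x72 = 01110010 → 1-byte char (#3). Advance 1.
Byte at offset 8: 0xC2 = 11000010 → 2-byte char (#4). Advance 2.
Byte at offset 10: 0x3D = 00111101 → 1-byte char (#5). Advance 1.
Byte at offset 11: 0xEC = 11101100 → 3-byte char (#6). Advance 3.
Byte at offset 14: 0xEB = 11101011 → 3-byte char (#7). Advance 3.
Byte at offset 17: 0xF3 = 11110011 → 4-byte char (#8). Advance 4.
Byte at offset 21: 0xE2 = 11100010 → 3-byte char (#9). Advance 3.
Reached end at offset 24 after 9 code points.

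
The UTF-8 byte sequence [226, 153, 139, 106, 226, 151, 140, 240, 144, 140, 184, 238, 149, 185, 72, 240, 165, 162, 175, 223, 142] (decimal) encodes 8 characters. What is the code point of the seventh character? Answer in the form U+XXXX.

Offset 0: leading byte 0xE2 = 11100010 → 3-byte char #1 = E2 99 8B.
Offset 3: leading byte 0x6A = 01101010 → 1-byte char #2 = 6A.
Offset 4: leading byte 0xE2 = 11100010 → 3-byte char #3 = E2 97 8C.
Offset 7: leading byte 0xF0 = 11110000 → 4-byte char #4 = F0 90 8C B8.
Offset 11: leading byte 0xEE = 11101110 → 3-byte char #5 = EE 95 B9.
Offset 14: leading byte 0x48 = 01001000 → 1-byte char #6 = 48.
Offset 15: leading byte 0xF0 = 11110000 → 4-byte char #7 = F0 A5 A2 AF.
Leading byte 0xF0 = 11110000 matches 11110xxx → 4-byte sequence.
Byte 1: 0xF0 = 11110000, payload 000 (3 bits).
Byte 2: 0xA5 = 10100101 (10xxxxxx ✓), payload 100101.
Byte 3: 0xA2 = 10100010 (10xxxxxx ✓), payload 100010.
Byte 4: 0xAF = 10101111 (10xxxxxx ✓), payload 101111.
Concatenate: 000100101100010101111 = 0x258AF (21 bits → U+258AF).

U+258AF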